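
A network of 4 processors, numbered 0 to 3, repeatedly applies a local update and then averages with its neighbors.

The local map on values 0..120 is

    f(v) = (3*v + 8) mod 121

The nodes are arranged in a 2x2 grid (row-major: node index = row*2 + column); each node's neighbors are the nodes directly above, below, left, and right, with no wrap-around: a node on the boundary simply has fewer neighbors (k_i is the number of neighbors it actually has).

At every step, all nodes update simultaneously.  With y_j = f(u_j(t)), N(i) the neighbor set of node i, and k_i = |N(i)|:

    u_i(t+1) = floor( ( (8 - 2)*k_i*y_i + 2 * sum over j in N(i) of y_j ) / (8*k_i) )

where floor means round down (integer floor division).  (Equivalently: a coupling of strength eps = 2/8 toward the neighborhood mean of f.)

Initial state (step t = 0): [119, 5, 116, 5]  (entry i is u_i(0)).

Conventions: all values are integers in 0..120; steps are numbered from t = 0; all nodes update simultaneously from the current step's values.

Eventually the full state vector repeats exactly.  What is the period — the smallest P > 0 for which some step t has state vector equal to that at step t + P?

Answer: 5
Key observation: The state at step 126, [33, 33, 33, 33], reappears at step 131 — and no state repeats earlier — so the cycle the system enters has period 5.

Derivation:
t=0: [119, 5, 116, 5]
t=1: [18, 20, 88, 34]
t=2: [58, 72, 44, 94]
t=3: [61, 90, 27, 51]
t=4: [68, 40, 80, 45]
t=5: [69, 19, 18, 18]
t=6: [86, 68, 66, 62]
t=7: [40, 80, 75, 76]
t=8: [20, 19, 99, 101]
t=9: [67, 65, 64, 67]
t=10: [86, 83, 81, 86]
t=11: [21, 17, 12, 21]
t=12: [66, 62, 50, 66]
t=13: [77, 76, 49, 77]
t=14: [107, 115, 55, 107]
t=15: [85, 105, 60, 85]
t=16: [34, 66, 55, 34]
t=17: [99, 91, 66, 99]
t=18: [62, 45, 79, 62]
t=19: [57, 34, 20, 57]
t=20: [65, 97, 65, 65]
t=21: [78, 63, 82, 78]
t=22: [11, 57, 9, 11]
t=23: [42, 53, 36, 42]
t=24: [30, 37, 90, 30]
t=25: [92, 113, 51, 92]
t=26: [49, 89, 40, 49]
t=27: [30, 33, 13, 30]
t=28: [92, 104, 59, 92]
t=29: [49, 69, 58, 49]
t=30: [44, 79, 54, 44]
t=31: [20, 7, 41, 20]
t=32: [55, 38, 24, 55]
t=33: [49, 13, 73, 49]
t=34: [44, 43, 88, 44]
t=35: [20, 16, 27, 20]
t=36: [69, 59, 83, 69]
t=37: [80, 71, 34, 80]
t=38: [30, 76, 84, 30]
t=39: [90, 110, 38, 90]
t=40: [39, 81, 9, 39]
t=41: [8, 7, 27, 8]
t=42: [38, 29, 74, 38]
t=43: [26, 71, 82, 26]
t=44: [78, 96, 30, 78]
t=45: [19, 40, 73, 19]
t=46: [62, 21, 95, 62]
t=47: [70, 71, 56, 70]
t=48: [92, 99, 65, 92]
t=49: [49, 57, 72, 49]
t=50: [45, 52, 85, 45]
t=51: [24, 37, 21, 24]
t=52: [83, 109, 73, 83]
t=53: [36, 73, 83, 36]
t=54: [102, 108, 40, 102]
t=55: [66, 85, 23, 66]
t=56: [76, 37, 79, 76]
t=57: [101, 118, 31, 101]
t=58: [79, 107, 93, 79]
t=59: [18, 66, 34, 18]
t=60: [70, 79, 98, 70]
t=61: [80, 26, 69, 80]
t=62: [27, 66, 72, 27]
t=63: [90, 86, 99, 90]
t=64: [37, 27, 56, 37]
t=65: [107, 96, 71, 107]
t=66: [84, 62, 96, 84]
t=67: [29, 59, 45, 29]
t=68: [82, 71, 40, 82]
t=69: [22, 78, 8, 22]
t=70: [59, 18, 42, 59]
t=71: [57, 62, 25, 57]
t=72: [63, 69, 76, 63]
t=73: [83, 89, 105, 83]
t=74: [25, 28, 64, 25]
t=75: [83, 89, 80, 83]
t=76: [16, 28, 8, 16]
t=77: [57, 83, 38, 57]
t=78: [45, 25, 15, 45]
t=79: [33, 67, 45, 33]
t=80: [94, 92, 43, 94]
t=81: [43, 43, 24, 43]
t=82: [24, 16, 64, 24]
t=83: [76, 62, 79, 76]
t=84: [95, 83, 31, 95]
t=85: [52, 24, 88, 52]
t=86: [46, 70, 33, 46]
t=87: [44, 79, 86, 44]
t=88: [17, 7, 22, 17]
t=89: [57, 36, 70, 57]
t=90: [70, 101, 87, 70]
t=91: [84, 76, 44, 84]
t=92: [30, 90, 18, 30]
t=93: [85, 51, 71, 85]
t=94: [33, 35, 80, 33]
t=95: [95, 111, 31, 95]
t=96: [63, 87, 88, 63]
t=97: [64, 39, 41, 64]
t=98: [61, 22, 27, 61]
t=99: [72, 73, 84, 72]
t=100: [92, 105, 39, 92]
t=101: [42, 71, 13, 42]
t=102: [28, 78, 38, 28]
t=103: [69, 23, 23, 69]
t=104: [89, 81, 81, 89]
t=105: [27, 15, 15, 27]
t=106: [80, 62, 62, 80]
t=107: [22, 56, 56, 22]
t=108: [69, 59, 59, 69]
t=109: [86, 71, 71, 86]
t=110: [43, 81, 81, 43]
t=111: [14, 10, 10, 14]
t=112: [47, 41, 41, 47]
t=113: [23, 14, 14, 23]
t=114: [70, 56, 56, 70]
t=115: [86, 65, 65, 86]
t=116: [38, 67, 67, 38]
t=117: [22, 66, 66, 22]
t=118: [76, 82, 82, 76]
t=119: [89, 37, 37, 89]
t=120: [54, 97, 97, 54]
t=121: [51, 55, 55, 51]
t=122: [43, 49, 49, 43]
t=123: [20, 29, 29, 20]
t=124: [74, 88, 88, 74]
t=125: [89, 49, 49, 89]
t=126: [33, 33, 33, 33]
t=127: [107, 107, 107, 107]
t=128: [87, 87, 87, 87]
t=129: [27, 27, 27, 27]
t=130: [89, 89, 89, 89]
t=131: [33, 33, 33, 33]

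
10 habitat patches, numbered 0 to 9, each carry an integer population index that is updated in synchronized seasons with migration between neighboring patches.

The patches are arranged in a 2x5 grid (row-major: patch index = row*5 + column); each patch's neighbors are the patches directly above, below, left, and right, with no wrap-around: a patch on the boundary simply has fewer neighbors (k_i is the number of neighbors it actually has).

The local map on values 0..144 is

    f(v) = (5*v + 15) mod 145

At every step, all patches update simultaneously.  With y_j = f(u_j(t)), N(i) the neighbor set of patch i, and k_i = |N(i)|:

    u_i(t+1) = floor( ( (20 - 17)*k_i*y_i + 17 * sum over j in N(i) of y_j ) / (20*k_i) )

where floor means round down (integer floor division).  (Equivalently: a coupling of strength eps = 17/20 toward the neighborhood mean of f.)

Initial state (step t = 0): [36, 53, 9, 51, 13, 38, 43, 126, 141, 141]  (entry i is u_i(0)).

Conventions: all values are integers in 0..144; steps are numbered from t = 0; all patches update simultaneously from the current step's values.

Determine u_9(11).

Simulating step by step:
t=0: [36, 53, 9, 51, 13, 38, 43, 126, 141, 141]
t=1: [90, 75, 101, 98, 124, 66, 86, 90, 114, 114]
t=2: [70, 50, 69, 51, 40, 25, 53, 32, 30, 26]
t=3: [121, 97, 88, 64, 63, 110, 102, 68, 46, 38]
t=4: [88, 52, 52, 52, 50, 74, 87, 69, 63, 68]
t=5: [98, 66, 113, 101, 100, 29, 85, 62, 81, 77]
t=6: [40, 29, 49, 72, 94, 34, 30, 43, 84, 105]
t=7: [33, 60, 69, 59, 88, 44, 42, 51, 77, 37]
t=8: [54, 56, 58, 59, 34, 62, 80, 92, 73, 63]
t=9: [38, 80, 20, 44, 31, 117, 41, 71, 41, 61]
t=10: [70, 89, 100, 74, 54, 60, 75, 87, 67, 47]
t=11: [32, 76, 50, 93, 106, 78, 33, 70, 69, 100]

Answer: u_9(11) = 100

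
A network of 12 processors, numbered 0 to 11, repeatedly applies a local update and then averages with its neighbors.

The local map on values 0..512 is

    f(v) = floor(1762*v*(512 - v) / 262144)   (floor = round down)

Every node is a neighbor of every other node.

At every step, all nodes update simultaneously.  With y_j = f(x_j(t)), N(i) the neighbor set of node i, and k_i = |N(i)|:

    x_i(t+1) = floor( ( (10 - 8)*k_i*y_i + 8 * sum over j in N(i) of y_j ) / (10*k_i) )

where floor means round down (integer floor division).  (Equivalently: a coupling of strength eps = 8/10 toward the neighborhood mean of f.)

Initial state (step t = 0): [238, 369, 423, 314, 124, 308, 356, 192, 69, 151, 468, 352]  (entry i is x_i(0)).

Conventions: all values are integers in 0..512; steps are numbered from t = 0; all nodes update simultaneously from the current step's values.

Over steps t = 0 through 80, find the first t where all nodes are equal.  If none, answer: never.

Answer: 4
Key observation: Synchronization is absorbing here: once all nodes are equal they stay equal, and step 4 is the first all-equal step.

Derivation:
t=0: [238, 369, 423, 314, 124, 308, 356, 192, 69, 151, 468, 352]  (not all equal)
t=1: [352, 341, 328, 349, 337, 350, 344, 349, 322, 343, 314, 344]  (not all equal)
t=2: [390, 392, 393, 391, 392, 390, 391, 391, 394, 391, 395, 391]  (not all equal)
t=3: [316, 316, 316, 316, 316, 316, 316, 316, 315, 316, 315, 316]  (not all equal)
t=4: [416, 416, 416, 416, 416, 416, 416, 416, 416, 416, 416, 416]  (all equal)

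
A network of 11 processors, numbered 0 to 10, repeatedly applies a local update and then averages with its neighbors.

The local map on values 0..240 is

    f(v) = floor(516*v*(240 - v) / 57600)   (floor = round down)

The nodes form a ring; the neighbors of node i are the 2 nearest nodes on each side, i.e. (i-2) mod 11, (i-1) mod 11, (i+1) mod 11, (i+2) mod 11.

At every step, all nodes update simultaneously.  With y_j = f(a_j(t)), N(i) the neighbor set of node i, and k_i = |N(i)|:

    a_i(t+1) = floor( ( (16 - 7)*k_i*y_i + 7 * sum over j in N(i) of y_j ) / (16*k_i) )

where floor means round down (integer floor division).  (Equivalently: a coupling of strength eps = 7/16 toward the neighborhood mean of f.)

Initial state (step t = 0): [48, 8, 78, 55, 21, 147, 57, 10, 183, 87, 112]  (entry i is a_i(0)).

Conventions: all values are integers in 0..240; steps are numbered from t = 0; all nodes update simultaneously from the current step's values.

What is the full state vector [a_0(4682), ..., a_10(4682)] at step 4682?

Answer: [128, 128, 128, 128, 128, 128, 128, 128, 128, 128, 128]
Key observation: The state at step 4, [128, 128, 128, 128, 128, 128, 128, 128, 128, 128, 128], reappears at step 5: the system is in a cycle of period 1 from step 4 on.  Therefore the state at step 4682 equals the state at step 4 + ((4682 - 4) mod 1) = 4, which is [128, 128, 128, 128, 128, 128, 128, 128, 128, 128, 128].

Derivation:
t=0: [48, 8, 78, 55, 21, 147, 57, 10, 183, 87, 112]
t=1: [87, 54, 88, 83, 68, 95, 82, 57, 91, 102, 105]
t=2: [117, 102, 113, 112, 110, 116, 113, 105, 118, 121, 120]
t=3: [127, 126, 127, 127, 128, 127, 127, 126, 127, 127, 128]
t=4: [128, 128, 128, 128, 128, 128, 128, 128, 128, 128, 128]
t=5: [128, 128, 128, 128, 128, 128, 128, 128, 128, 128, 128]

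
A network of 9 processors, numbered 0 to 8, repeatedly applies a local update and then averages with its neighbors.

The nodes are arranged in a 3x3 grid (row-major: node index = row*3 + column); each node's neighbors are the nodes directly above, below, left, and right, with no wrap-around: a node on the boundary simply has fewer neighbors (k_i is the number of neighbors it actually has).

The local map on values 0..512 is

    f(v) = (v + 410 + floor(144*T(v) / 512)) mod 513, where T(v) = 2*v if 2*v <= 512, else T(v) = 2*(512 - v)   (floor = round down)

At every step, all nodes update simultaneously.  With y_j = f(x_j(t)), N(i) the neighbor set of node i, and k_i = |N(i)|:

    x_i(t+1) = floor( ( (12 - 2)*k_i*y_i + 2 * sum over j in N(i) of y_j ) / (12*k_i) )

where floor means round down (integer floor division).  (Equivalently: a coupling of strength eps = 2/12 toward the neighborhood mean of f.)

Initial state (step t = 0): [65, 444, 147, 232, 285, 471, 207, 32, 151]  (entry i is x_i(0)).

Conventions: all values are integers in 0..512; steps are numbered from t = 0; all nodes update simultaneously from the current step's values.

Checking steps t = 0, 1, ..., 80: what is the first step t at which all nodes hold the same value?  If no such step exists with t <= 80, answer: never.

Simulating step by step:
t=0: [65, 444, 147, 232, 285, 471, 207, 32, 151]  (not all equal)
t=1: [479, 368, 169, 273, 319, 357, 243, 420, 180]  (not all equal)
t=2: [382, 337, 191, 308, 326, 321, 286, 349, 207]  (not all equal)
t=3: [347, 325, 217, 320, 327, 312, 313, 328, 238]  (not all equal)
t=4: [334, 322, 250, 325, 327, 313, 321, 324, 277]  (not all equal)
t=5: [330, 323, 293, 327, 327, 318, 325, 324, 308]  (not all equal)
t=6: [328, 325, 315, 328, 327, 323, 327, 325, 320]  (not all equal)
t=7: [327, 326, 322, 328, 327, 325, 327, 327, 325]  (not all equal)
t=8: [327, 327, 325, 328, 327, 326, 328, 327, 327]  (not all equal)
t=9: [328, 327, 327, 328, 327, 327, 328, 328, 327]  (not all equal)
t=10: [328, 328, 328, 328, 328, 328, 328, 328, 328]  (all equal)

Answer: 10
Key observation: Synchronization is absorbing here: once all nodes are equal they stay equal, and step 10 is the first all-equal step.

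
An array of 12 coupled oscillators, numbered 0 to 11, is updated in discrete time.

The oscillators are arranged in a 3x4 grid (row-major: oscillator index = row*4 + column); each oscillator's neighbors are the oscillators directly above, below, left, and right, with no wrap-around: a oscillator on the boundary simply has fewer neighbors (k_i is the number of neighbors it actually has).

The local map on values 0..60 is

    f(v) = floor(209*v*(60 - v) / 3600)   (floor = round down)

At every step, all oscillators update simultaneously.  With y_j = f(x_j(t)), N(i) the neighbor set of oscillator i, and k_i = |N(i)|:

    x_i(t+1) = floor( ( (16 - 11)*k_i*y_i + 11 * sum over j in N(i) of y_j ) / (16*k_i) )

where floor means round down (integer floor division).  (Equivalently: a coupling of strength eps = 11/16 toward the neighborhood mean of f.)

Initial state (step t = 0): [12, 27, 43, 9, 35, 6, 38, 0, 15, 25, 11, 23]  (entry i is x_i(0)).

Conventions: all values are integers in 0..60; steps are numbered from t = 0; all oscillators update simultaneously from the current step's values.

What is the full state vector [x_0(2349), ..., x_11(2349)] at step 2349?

Simulating step by step:
t=0: [12, 27, 43, 9, 35, 6, 38, 0, 15, 25, 11, 23]
t=1: [45, 37, 41, 22, 36, 39, 30, 28, 46, 35, 43, 25]
t=2: [46, 45, 48, 48, 43, 49, 48, 50, 45, 44, 47, 47]
t=3: [39, 35, 34, 31, 37, 36, 32, 32, 40, 36, 35, 32]
t=4: [48, 49, 51, 51, 48, 50, 51, 52, 48, 49, 50, 51]
t=5: [32, 29, 27, 25, 32, 29, 26, 25, 32, 30, 28, 26]
t=6: [52, 51, 51, 50, 52, 51, 51, 50, 52, 52, 51, 51]
t=7: [24, 25, 26, 27, 24, 25, 26, 27, 24, 24, 25, 27]
t=8: [50, 50, 50, 51, 50, 50, 50, 51, 50, 50, 50, 50]
t=9: [29, 29, 28, 27, 29, 29, 28, 27, 29, 29, 29, 27]
t=10: [52, 52, 51, 51, 52, 52, 51, 51, 52, 52, 51, 51]
t=11: [24, 24, 25, 26, 24, 24, 25, 26, 24, 24, 25, 26]
t=12: [50, 50, 50, 50, 50, 50, 50, 50, 50, 50, 50, 50]
t=13: [29, 29, 29, 29, 29, 29, 29, 29, 29, 29, 29, 29]
t=14: [52, 52, 52, 52, 52, 52, 52, 52, 52, 52, 52, 52]
t=15: [24, 24, 24, 24, 24, 24, 24, 24, 24, 24, 24, 24]
t=16: [50, 50, 50, 50, 50, 50, 50, 50, 50, 50, 50, 50]

Answer: [29, 29, 29, 29, 29, 29, 29, 29, 29, 29, 29, 29]
Key observation: The state at step 12, [50, 50, 50, 50, 50, 50, 50, 50, 50, 50, 50, 50], reappears at step 16: the system is in a cycle of period 4 from step 12 on.  Therefore the state at step 2349 equals the state at step 12 + ((2349 - 12) mod 4) = 13, which is [29, 29, 29, 29, 29, 29, 29, 29, 29, 29, 29, 29].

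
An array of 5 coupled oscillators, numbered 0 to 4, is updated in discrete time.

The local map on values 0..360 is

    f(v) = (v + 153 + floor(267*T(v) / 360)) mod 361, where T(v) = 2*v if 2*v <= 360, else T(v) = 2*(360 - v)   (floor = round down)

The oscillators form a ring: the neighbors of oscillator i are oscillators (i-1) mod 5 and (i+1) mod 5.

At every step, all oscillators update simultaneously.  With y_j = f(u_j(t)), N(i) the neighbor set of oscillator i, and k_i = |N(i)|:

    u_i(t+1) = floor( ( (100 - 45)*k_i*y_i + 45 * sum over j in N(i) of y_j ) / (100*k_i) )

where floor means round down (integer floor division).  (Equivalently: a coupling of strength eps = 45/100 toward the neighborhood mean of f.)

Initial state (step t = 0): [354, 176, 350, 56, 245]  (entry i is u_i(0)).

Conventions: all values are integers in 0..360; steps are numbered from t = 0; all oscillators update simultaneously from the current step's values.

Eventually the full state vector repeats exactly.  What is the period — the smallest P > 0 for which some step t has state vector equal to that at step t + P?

Answer: 2
Key observation: The state at step 5, [219, 219, 219, 219, 219], reappears at step 7 — and no state repeats earlier — so the cycle the system enters has period 2.

Derivation:
t=0: [354, 176, 350, 56, 245]
t=1: [182, 195, 203, 242, 214]
t=2: [232, 231, 223, 215, 222]
t=3: [214, 214, 218, 220, 217]
t=4: [221, 221, 220, 219, 220]
t=5: [219, 219, 219, 219, 219]
t=6: [220, 220, 220, 220, 220]
t=7: [219, 219, 219, 219, 219]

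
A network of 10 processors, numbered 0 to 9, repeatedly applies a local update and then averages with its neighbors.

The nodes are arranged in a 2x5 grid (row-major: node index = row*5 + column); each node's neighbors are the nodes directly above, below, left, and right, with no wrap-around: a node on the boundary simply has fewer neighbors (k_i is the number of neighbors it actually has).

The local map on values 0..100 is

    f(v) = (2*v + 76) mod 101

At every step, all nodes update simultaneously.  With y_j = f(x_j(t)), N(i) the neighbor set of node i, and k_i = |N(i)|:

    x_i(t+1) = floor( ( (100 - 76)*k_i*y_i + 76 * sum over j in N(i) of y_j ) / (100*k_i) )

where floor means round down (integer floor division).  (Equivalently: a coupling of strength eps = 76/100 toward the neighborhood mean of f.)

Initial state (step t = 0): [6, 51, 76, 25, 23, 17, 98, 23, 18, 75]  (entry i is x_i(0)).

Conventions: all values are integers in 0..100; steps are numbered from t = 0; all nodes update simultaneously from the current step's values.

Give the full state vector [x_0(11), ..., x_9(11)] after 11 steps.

Answer: [38, 54, 48, 60, 71, 39, 31, 44, 58, 65]

Derivation:
t=0: [6, 51, 76, 25, 23, 17, 98, 23, 18, 75]
t=1: [53, 65, 37, 20, 23, 62, 43, 32, 20, 17]
t=2: [58, 49, 26, 25, 14, 77, 50, 41, 19, 15]
t=3: [60, 66, 45, 16, 12, 69, 58, 42, 25, 7]
t=4: [29, 65, 33, 49, 60, 73, 41, 60, 45, 69]
t=5: [17, 34, 53, 68, 55, 39, 43, 64, 61, 63]
t=6: [38, 48, 33, 69, 24, 39, 39, 61, 26, 69]
t=7: [59, 53, 55, 25, 14, 52, 68, 53, 37, 21]
t=8: [83, 67, 67, 40, 16, 58, 63, 55, 42, 23]
t=9: [47, 14, 39, 31, 30, 37, 46, 37, 54, 30]
t=10: [36, 48, 35, 52, 35, 63, 41, 63, 50, 53]
t=11: [38, 54, 48, 60, 71, 39, 31, 44, 58, 65]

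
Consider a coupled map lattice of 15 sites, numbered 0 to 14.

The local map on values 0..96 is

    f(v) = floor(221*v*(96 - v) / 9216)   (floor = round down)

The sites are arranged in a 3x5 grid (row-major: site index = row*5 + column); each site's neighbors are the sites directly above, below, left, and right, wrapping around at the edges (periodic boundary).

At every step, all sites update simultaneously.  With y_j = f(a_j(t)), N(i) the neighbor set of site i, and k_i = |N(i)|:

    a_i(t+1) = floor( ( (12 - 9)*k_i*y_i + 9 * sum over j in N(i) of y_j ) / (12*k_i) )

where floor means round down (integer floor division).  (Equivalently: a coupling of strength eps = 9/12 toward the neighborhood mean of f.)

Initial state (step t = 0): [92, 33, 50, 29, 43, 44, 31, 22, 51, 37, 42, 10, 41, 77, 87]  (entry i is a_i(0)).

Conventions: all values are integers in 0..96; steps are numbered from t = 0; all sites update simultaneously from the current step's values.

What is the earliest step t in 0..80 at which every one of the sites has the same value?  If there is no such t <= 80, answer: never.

Simulating step by step:
t=0: [92, 33, 50, 29, 43, 44, 31, 22, 51, 37, 42, 10, 41, 77, 87]  (not all equal)
t=1: [41, 36, 49, 48, 36, 43, 42, 49, 46, 46, 32, 43, 41, 41, 41]  (not all equal)
t=2: [51, 53, 54, 54, 53, 53, 53, 54, 54, 53, 52, 52, 54, 54, 52]  (not all equal)
t=3: [54, 54, 54, 54, 54, 54, 54, 54, 54, 54, 54, 54, 54, 54, 54]  (all equal)

Answer: 3
Key observation: Synchronization is absorbing here: once all sites are equal they stay equal, and step 3 is the first all-equal step.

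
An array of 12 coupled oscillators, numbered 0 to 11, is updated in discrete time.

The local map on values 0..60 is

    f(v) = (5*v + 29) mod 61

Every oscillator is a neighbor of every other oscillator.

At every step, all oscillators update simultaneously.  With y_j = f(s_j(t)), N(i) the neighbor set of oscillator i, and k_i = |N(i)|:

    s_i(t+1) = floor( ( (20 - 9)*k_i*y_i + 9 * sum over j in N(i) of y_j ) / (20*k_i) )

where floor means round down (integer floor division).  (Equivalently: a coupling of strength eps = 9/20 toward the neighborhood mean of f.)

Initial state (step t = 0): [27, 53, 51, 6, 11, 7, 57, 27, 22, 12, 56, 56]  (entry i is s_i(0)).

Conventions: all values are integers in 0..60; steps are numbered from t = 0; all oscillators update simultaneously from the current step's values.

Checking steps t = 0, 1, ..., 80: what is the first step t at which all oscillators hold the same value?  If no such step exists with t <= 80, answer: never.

Simulating step by step:
t=0: [27, 53, 51, 6, 11, 7, 57, 27, 22, 12, 56, 56]  (not all equal)
t=1: [34, 38, 33, 43, 24, 14, 17, 34, 21, 27, 15, 15]  (not all equal)
t=2: [21, 32, 19, 13, 27, 33, 40, 21, 19, 35, 35, 35]  (not all equal)
t=3: [15, 12, 10, 26, 30, 14, 32, 15, 10, 20, 20, 20]  (not all equal)
t=4: [34, 26, 21, 31, 41, 31, 15, 34, 21, 16, 16, 16]  (not all equal)
t=5: [21, 32, 19, 14, 39, 14, 35, 21, 19, 38, 38, 38]  (not all equal)
t=6: [17, 14, 12, 30, 32, 30, 22, 17, 12, 29, 29, 29]  (not all equal)
t=7: [47, 39, 34, 49, 23, 49, 28, 47, 34, 46, 46, 46]  (not all equal)
t=8: [21, 32, 19, 27, 22, 27, 35, 21, 19, 19, 19, 19]  (not all equal)
t=9: [12, 9, 7, 28, 15, 28, 17, 12, 7, 7, 7, 7]  (not all equal)
t=10: [25, 17, 12, 35, 33, 35, 38, 25, 12, 12, 12, 12]  (not all equal)
t=11: [30, 41, 28, 24, 19, 24, 32, 30, 28, 28, 28, 28]  (not all equal)
t=12: [47, 44, 42, 32, 19, 32, 21, 47, 42, 42, 42, 42]  (not all equal)
t=13: [24, 16, 42, 17, 15, 17, 20, 24, 42, 42, 42, 42]  (not all equal)
t=14: [35, 46, 50, 48, 43, 48, 25, 35, 50, 50, 50, 50]  (not all equal)
t=15: [23, 20, 30, 25, 12, 25, 29, 23, 30, 30, 30, 30]  (not all equal)
t=16: [30, 23, 48, 35, 33, 35, 46, 30, 48, 48, 48, 48]  (not all equal)
t=17: [42, 24, 26, 24, 19, 24, 21, 42, 26, 26, 26, 26]  (not all equal)
t=18: [44, 29, 34, 29, 17, 29, 22, 44, 34, 34, 34, 34]  (not all equal)
t=19: [15, 39, 21, 39, 39, 39, 21, 15, 21, 21, 21, 21]  (not all equal)
t=20: [35, 34, 19, 34, 34, 34, 19, 35, 19, 19, 19, 19]  (not all equal)
t=21: [15, 12, 5, 12, 12, 12, 5, 15, 5, 5, 5, 5]  (not all equal)
t=22: [43, 35, 48, 35, 35, 35, 48, 43, 48, 48, 48, 48]  (not all equal)
t=23: [9, 20, 22, 20, 20, 20, 22, 9, 22, 22, 22, 22]  (not all equal)
t=24: [13, 9, 15, 9, 9, 9, 15, 13, 15, 15, 15, 15]  (not all equal)
t=25: [32, 22, 37, 22, 22, 22, 37, 32, 37, 37, 37, 37]  (not all equal)
t=26: [13, 19, 26, 19, 19, 19, 26, 13, 26, 26, 26, 26]  (not all equal)
t=27: [28, 13, 30, 13, 13, 13, 30, 28, 30, 30, 30, 30]  (not all equal)
t=28: [47, 40, 52, 40, 40, 40, 52, 47, 52, 52, 52, 52]  (not all equal)
t=29: [30, 43, 43, 43, 43, 43, 43, 30, 43, 43, 43, 43]  (not all equal)
t=30: [33, 4, 4, 4, 4, 4, 4, 33, 4, 4, 4, 4]  (not all equal)
t=31: [26, 45, 45, 45, 45, 45, 45, 26, 45, 45, 45, 45]  (not all equal)
t=32: [25, 12, 12, 12, 12, 12, 12, 25, 12, 12, 12, 12]  (not all equal)
t=33: [30, 28, 28, 28, 28, 28, 28, 30, 28, 28, 28, 28]  (not all equal)
t=34: [52, 47, 47, 47, 47, 47, 47, 52, 47, 47, 47, 47]  (not all equal)
t=35: [34, 22, 22, 22, 22, 22, 22, 34, 22, 22, 22, 22]  (not all equal)
t=36: [16, 16, 16, 16, 16, 16, 16, 16, 16, 16, 16, 16]  (all equal)

Answer: 36
Key observation: Synchronization is absorbing here: once all oscillators are equal they stay equal, and step 36 is the first all-equal step.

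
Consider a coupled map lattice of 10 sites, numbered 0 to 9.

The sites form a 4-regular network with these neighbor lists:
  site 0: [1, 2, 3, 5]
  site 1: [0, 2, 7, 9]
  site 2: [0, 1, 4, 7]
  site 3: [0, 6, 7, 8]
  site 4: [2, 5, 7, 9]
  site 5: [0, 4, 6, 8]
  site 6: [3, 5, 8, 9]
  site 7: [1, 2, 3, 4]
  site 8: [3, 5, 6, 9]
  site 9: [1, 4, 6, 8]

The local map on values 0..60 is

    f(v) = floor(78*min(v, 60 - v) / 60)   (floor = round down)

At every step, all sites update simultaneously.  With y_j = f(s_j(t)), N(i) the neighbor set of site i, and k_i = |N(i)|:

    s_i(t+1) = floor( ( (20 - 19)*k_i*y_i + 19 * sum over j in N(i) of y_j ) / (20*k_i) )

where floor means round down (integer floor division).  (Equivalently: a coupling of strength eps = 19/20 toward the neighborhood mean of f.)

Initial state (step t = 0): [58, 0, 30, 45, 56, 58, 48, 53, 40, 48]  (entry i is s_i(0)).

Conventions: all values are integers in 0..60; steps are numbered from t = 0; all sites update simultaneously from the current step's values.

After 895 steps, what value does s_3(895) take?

Simulating step by step:
t=0: [58, 0, 30, 45, 56, 58, 48, 53, 40, 48]
t=1: [14, 15, 5, 13, 15, 11, 15, 15, 13, 11]
t=2: [13, 14, 18, 17, 13, 17, 15, 15, 15, 18]
t=3: [20, 20, 17, 18, 21, 17, 21, 19, 21, 18]
t=4: [23, 23, 25, 25, 22, 26, 23, 24, 23, 26]
t=5: [31, 31, 29, 29, 32, 28, 31, 30, 31, 28]
t=6: [36, 37, 37, 37, 36, 36, 36, 36, 36, 36]
t=7: [29, 30, 30, 30, 30, 31, 30, 29, 30, 30]
t=8: [38, 38, 38, 38, 38, 38, 38, 38, 38, 39]
t=9: [28, 27, 28, 28, 27, 28, 27, 28, 27, 27]
t=10: [35, 35, 35, 35, 35, 35, 35, 35, 35, 35]
t=11: [32, 32, 32, 32, 32, 32, 32, 32, 32, 32]
t=12: [36, 36, 36, 36, 36, 36, 36, 36, 36, 36]
t=13: [31, 31, 31, 31, 31, 31, 31, 31, 31, 31]
t=14: [37, 37, 37, 37, 37, 37, 37, 37, 37, 37]
t=15: [29, 29, 29, 29, 29, 29, 29, 29, 29, 29]
t=16: [37, 37, 37, 37, 37, 37, 37, 37, 37, 37]

Answer: s_3(895) = 29
Key observation: The state at step 14, [37, 37, 37, 37, 37, 37, 37, 37, 37, 37], reappears at step 16: the system is in a cycle of period 2 from step 14 on.  Therefore the state at step 895 equals the state at step 14 + ((895 - 14) mod 2) = 15, which is [29, 29, 29, 29, 29, 29, 29, 29, 29, 29].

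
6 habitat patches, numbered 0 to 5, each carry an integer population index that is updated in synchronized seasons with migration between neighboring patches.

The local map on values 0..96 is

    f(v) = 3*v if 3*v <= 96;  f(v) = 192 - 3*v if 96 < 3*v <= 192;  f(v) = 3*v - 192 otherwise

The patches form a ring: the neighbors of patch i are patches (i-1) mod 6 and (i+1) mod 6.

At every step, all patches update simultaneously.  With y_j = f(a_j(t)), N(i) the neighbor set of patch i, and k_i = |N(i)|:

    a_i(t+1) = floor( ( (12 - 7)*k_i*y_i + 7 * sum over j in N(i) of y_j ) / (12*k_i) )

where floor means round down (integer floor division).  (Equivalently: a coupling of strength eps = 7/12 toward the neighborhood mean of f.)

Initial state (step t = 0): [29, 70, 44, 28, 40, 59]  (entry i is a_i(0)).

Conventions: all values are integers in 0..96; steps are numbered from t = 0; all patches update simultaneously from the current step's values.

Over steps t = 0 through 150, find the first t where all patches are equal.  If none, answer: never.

Simulating step by step:
t=0: [29, 70, 44, 28, 40, 59]  (not all equal)
t=1: [45, 50, 54, 73, 58, 52]  (not all equal)
t=2: [46, 42, 32, 25, 25, 36]  (not all equal)
t=3: [66, 71, 81, 81, 77, 72]  (not all equal)
t=4: [15, 25, 42, 47, 38, 23]  (not all equal)
t=5: [60, 63, 64, 63, 67, 64]  (not all equal)
t=6: [5, 4, 1, 3, 4, 6]  (not all equal)
t=7: [15, 10, 7, 8, 12, 15]  (not all equal)
t=8: [40, 31, 24, 26, 35, 42]  (not all equal)
t=9: [76, 80, 79, 78, 78, 73]  (not all equal)
t=10: [36, 43, 45, 42, 37, 34]  (not all equal)
t=11: [79, 67, 61, 67, 79, 85]  (not all equal)
t=12: [39, 19, 9, 19, 39, 52]  (not all equal)
t=13: [58, 53, 44, 53, 58, 58]  (not all equal)
t=14: [22, 36, 44, 36, 22, 18]  (not all equal)
t=15: [67, 71, 74, 71, 67, 61]  (not all equal)
t=16: [12, 20, 24, 20, 12, 9]  (not all equal)
t=17: [40, 56, 65, 56, 40, 32]  (not all equal)
t=18: [65, 31, 15, 31, 65, 82]  (not all equal)
t=19: [44, 52, 73, 52, 44, 24]  (not all equal)
t=20: [56, 40, 32, 40, 56, 65]  (not all equal)
t=21: [31, 65, 82, 65, 31, 15]  (not all equal)
t=22: [52, 44, 24, 44, 52, 73]  (not all equal)
t=23: [40, 56, 65, 56, 40, 32]  (not all equal)

Answer: never
Key observation: The state at step 17 reappears at step 23 — the system is in a cycle of period 6 from step 17 on.  No step 0..23 is synchronized, and the cycle repeats forever, so no step up to 150 (or ever) has all patches equal.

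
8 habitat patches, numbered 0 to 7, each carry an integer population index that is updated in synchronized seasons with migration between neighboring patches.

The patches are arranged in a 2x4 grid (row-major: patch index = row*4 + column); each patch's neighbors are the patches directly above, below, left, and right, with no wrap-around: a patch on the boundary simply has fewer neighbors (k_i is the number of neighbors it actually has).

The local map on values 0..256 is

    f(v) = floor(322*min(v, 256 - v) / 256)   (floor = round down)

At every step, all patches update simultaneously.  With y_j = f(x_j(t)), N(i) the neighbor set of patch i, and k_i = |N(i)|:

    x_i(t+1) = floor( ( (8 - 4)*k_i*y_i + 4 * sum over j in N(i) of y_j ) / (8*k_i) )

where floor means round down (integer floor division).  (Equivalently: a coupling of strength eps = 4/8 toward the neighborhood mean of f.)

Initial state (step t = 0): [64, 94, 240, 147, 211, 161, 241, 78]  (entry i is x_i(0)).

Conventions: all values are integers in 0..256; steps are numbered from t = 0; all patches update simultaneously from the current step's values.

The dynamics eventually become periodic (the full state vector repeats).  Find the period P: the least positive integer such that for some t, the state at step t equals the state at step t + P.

Answer: 16
Key observation: The state at step 20, [155, 157, 159, 160, 155, 157, 159, 160], reappears at step 36 — and no state repeats earlier — so the cycle the system enters has period 16.

Derivation:
t=0: [64, 94, 240, 147, 211, 161, 241, 78]
t=1: [83, 95, 55, 98, 77, 91, 48, 87]
t=2: [105, 107, 84, 106, 102, 102, 78, 100]
t=3: [131, 127, 113, 124, 129, 124, 108, 120]
t=4: [158, 155, 145, 150, 157, 153, 142, 147]
t=5: [124, 128, 136, 135, 125, 130, 139, 137]
t=6: [157, 157, 151, 150, 156, 156, 149, 149]
t=7: [124, 125, 131, 133, 124, 126, 132, 133]
t=8: [155, 156, 156, 154, 155, 156, 155, 154]
t=9: [126, 125, 125, 127, 126, 125, 126, 127]
t=10: [157, 157, 157, 158, 157, 157, 157, 158]
t=11: [124, 124, 123, 123, 124, 124, 123, 123]
t=12: [155, 154, 154, 154, 155, 154, 154, 154]
t=13: [127, 127, 128, 128, 127, 127, 128, 128]
t=14: [159, 159, 160, 161, 159, 159, 160, 161]
t=15: [122, 121, 120, 119, 122, 121, 120, 119]
t=16: [152, 151, 150, 149, 152, 151, 150, 149]
t=17: [130, 131, 133, 133, 130, 131, 133, 133]
t=18: [157, 156, 154, 154, 157, 156, 154, 154]
t=19: [124, 125, 127, 128, 124, 125, 127, 128]
t=20: [155, 157, 159, 160, 155, 157, 159, 160]
t=21: [126, 124, 122, 120, 126, 124, 122, 120]
t=22: [157, 155, 152, 150, 157, 155, 152, 150]
t=23: [124, 127, 130, 132, 124, 127, 130, 132]
t=24: [156, 158, 157, 155, 156, 158, 157, 155]
t=25: [124, 123, 124, 126, 124, 123, 124, 126]
t=26: [154, 154, 155, 157, 154, 154, 155, 157]
t=27: [128, 127, 126, 124, 128, 127, 126, 124]
t=28: [160, 159, 157, 155, 160, 159, 157, 155]
t=29: [120, 122, 124, 126, 120, 122, 124, 126]
t=30: [150, 152, 155, 157, 150, 152, 155, 157]
t=31: [132, 130, 127, 124, 132, 130, 127, 124]
t=32: [155, 157, 158, 156, 155, 157, 158, 156]
t=33: [126, 124, 123, 124, 126, 124, 123, 124]
t=34: [157, 155, 154, 154, 157, 155, 154, 154]
t=35: [124, 126, 127, 128, 124, 126, 127, 128]
t=36: [155, 157, 159, 160, 155, 157, 159, 160]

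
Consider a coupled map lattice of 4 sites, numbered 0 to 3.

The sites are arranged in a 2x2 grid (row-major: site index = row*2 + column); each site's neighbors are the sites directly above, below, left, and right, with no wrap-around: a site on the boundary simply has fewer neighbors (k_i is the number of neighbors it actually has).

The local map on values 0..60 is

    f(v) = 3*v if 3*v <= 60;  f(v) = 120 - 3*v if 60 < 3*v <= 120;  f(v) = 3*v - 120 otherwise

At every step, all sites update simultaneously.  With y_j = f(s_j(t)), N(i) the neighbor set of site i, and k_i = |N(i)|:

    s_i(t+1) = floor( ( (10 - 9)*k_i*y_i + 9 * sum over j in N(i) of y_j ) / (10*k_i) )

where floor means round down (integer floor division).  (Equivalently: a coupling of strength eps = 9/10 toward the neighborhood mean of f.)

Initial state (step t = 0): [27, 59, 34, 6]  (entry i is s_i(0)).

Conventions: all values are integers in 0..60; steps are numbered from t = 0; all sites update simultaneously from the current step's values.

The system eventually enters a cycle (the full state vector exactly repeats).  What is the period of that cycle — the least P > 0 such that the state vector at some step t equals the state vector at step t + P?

Simulating step by step:
t=0: [27, 59, 34, 6]
t=1: [37, 31, 27, 35]
t=2: [30, 13, 14, 31]
t=3: [39, 29, 29, 39]
t=4: [30, 6, 6, 30]
t=5: [19, 28, 28, 19]
t=6: [38, 54, 54, 38]
t=7: [38, 9, 9, 38]
t=8: [24, 8, 8, 24]
t=9: [26, 45, 45, 26]
t=10: [17, 39, 39, 17]
t=11: [7, 46, 46, 7]
t=12: [18, 20, 20, 18]
t=13: [59, 54, 54, 59]
t=14: [43, 55, 55, 43]
t=15: [41, 12, 12, 41]
t=16: [32, 6, 6, 32]
t=17: [18, 23, 23, 18]
t=18: [51, 53, 53, 51]
t=19: [38, 33, 33, 38]
t=20: [19, 7, 7, 19]
t=21: [24, 53, 53, 24]
t=22: [39, 47, 47, 39]
t=23: [19, 4, 4, 19]
t=24: [16, 52, 52, 16]
t=25: [37, 46, 46, 37]
t=26: [17, 9, 9, 17]
t=27: [29, 48, 48, 29]
t=28: [24, 32, 32, 24]
t=29: [26, 45, 45, 26]

Answer: 20
Key observation: The state at step 9, [26, 45, 45, 26], reappears at step 29 — and no state repeats earlier — so the cycle the system enters has period 20.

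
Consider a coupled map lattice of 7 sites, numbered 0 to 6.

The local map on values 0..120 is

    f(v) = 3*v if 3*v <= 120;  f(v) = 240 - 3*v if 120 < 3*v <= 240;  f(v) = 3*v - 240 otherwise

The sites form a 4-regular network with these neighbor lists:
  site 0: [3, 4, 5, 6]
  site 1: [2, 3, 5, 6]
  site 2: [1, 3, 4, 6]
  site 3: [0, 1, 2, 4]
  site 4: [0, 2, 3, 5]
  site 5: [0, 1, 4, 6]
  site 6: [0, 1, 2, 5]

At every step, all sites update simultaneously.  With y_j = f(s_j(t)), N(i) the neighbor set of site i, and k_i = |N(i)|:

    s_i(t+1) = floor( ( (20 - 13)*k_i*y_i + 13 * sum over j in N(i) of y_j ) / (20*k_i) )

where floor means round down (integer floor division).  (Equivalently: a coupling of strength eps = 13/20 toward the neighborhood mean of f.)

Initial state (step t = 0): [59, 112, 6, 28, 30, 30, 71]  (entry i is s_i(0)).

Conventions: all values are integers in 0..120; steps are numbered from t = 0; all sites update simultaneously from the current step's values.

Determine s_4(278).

Simulating step by step:
t=0: [59, 112, 6, 28, 30, 30, 71]
t=1: [69, 69, 54, 72, 72, 76, 52]
t=2: [34, 43, 54, 35, 32, 32, 54]
t=3: [96, 96, 90, 99, 95, 96, 90]
t=4: [46, 43, 39, 47, 45, 44, 38]
t=5: [104, 110, 110, 105, 105, 108, 111]
t=6: [78, 87, 85, 79, 78, 83, 87]
t=7: [8, 15, 13, 8, 7, 11, 15]
t=8: [28, 38, 35, 29, 26, 33, 38]
t=9: [90, 105, 100, 92, 88, 98, 105]
t=10: [41, 62, 55, 43, 37, 52, 61]
t=11: [99, 72, 80, 96, 101, 84, 73]
t=12: [43, 21, 25, 40, 41, 31, 22]
t=13: [103, 79, 85, 101, 105, 90, 78]
t=14: [52, 19, 29, 48, 55, 35, 21]
t=15: [84, 76, 77, 82, 86, 82, 76]
t=16: [11, 9, 10, 10, 11, 10, 10]
t=17: [31, 28, 30, 30, 31, 30, 30]
t=18: [91, 87, 89, 90, 91, 90, 89]
t=19: [31, 25, 27, 29, 31, 29, 27]
t=20: [89, 80, 82, 86, 89, 86, 82]
t=21: [20, 7, 10, 16, 20, 16, 10]
t=22: [51, 32, 36, 44, 51, 44, 36]
t=23: [97, 103, 102, 99, 97, 99, 102]
t=24: [55, 64, 62, 58, 55, 58, 62]
t=25: [68, 55, 58, 64, 68, 64, 58]
t=26: [44, 63, 59, 51, 44, 51, 59]
t=27: [93, 66, 72, 84, 93, 84, 72]
t=28: [27, 26, 27, 27, 27, 27, 27]
t=29: [81, 79, 80, 80, 81, 80, 80]
t=30: [1, 1, 0, 1, 1, 1, 0]
t=31: [2, 2, 1, 2, 2, 2, 1]
t=32: [5, 5, 4, 5, 5, 5, 4]
t=33: [14, 14, 13, 14, 14, 14, 13]
t=34: [41, 41, 40, 41, 41, 41, 40]
t=35: [117, 117, 118, 117, 117, 117, 118]
t=36: [111, 111, 112, 111, 111, 111, 112]
t=37: [93, 93, 94, 93, 93, 93, 94]
t=38: [39, 39, 40, 39, 39, 39, 40]
t=39: [117, 117, 118, 117, 117, 117, 118]

Answer: s_4(278) = 39
Key observation: The state at step 35, [117, 117, 118, 117, 117, 117, 118], reappears at step 39: the system is in a cycle of period 4 from step 35 on.  Therefore the state at step 278 equals the state at step 35 + ((278 - 35) mod 4) = 38, which is [39, 39, 40, 39, 39, 39, 40].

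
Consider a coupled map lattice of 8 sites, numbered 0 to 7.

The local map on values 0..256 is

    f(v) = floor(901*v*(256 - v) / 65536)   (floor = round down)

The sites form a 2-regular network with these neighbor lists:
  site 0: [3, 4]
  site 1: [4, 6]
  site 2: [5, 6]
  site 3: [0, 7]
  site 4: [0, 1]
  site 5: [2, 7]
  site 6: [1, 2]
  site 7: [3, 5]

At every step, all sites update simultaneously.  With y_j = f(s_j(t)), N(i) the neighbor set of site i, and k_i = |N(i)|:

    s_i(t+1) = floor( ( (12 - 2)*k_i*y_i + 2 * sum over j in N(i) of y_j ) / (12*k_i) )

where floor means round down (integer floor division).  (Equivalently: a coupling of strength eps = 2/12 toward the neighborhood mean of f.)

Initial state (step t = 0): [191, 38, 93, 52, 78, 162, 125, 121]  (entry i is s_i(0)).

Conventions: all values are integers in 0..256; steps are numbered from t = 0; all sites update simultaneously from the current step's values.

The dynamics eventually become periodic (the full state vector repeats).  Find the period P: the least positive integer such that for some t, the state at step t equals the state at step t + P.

Simulating step by step:
t=0: [191, 38, 93, 52, 78, 162, 125, 121]
t=1: [169, 128, 209, 153, 181, 210, 214, 216]
t=2: [201, 213, 133, 206, 190, 131, 132, 127]
t=3: [151, 137, 224, 148, 166, 224, 216, 218]
t=4: [216, 213, 99, 210, 207, 99, 125, 120]
t=5: [120, 134, 214, 138, 136, 213, 215, 215]
t=6: [223, 215, 123, 214, 224, 124, 129, 129]
t=7: [102, 127, 224, 129, 100, 224, 216, 216]
t=8: [215, 215, 99, 215, 215, 99, 125, 125]
t=9: [121, 129, 214, 129, 121, 214, 215, 215]
t=10: [224, 216, 122, 216, 224, 122, 129, 129]
t=11: [99, 125, 224, 125, 99, 224, 216, 216]
t=12: [214, 215, 99, 215, 214, 99, 125, 125]
t=13: [122, 129, 214, 129, 122, 214, 215, 215]
t=14: [224, 216, 122, 216, 224, 122, 129, 129]

Answer: 4
Key observation: The state at step 10, [224, 216, 122, 216, 224, 122, 129, 129], reappears at step 14 — and no state repeats earlier — so the cycle the system enters has period 4.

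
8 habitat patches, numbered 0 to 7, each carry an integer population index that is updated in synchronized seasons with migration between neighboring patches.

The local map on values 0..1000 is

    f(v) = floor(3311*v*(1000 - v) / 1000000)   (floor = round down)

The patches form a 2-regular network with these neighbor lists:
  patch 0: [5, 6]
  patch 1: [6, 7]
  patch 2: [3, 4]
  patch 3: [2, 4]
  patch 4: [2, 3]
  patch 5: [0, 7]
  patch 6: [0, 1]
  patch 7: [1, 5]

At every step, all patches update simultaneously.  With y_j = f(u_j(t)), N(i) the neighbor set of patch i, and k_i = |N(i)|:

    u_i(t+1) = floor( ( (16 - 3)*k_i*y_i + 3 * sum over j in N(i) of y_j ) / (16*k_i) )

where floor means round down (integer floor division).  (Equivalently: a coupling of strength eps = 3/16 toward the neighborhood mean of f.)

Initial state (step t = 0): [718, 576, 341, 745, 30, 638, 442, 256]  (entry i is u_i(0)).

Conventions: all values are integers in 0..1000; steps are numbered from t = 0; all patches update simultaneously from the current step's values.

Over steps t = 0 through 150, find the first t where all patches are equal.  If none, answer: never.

Simulating step by step:
t=0: [718, 576, 341, 745, 30, 638, 442, 256]  (not all equal)
t=1: [692, 792, 672, 589, 206, 742, 801, 659]  (not all equal)
t=2: [681, 561, 718, 769, 583, 650, 545, 714]  (not all equal)
t=3: [731, 802, 674, 615, 771, 742, 810, 696]  (not all equal)
t=4: [636, 539, 718, 759, 616, 640, 523, 677]  (not all equal)
t=5: [771, 813, 674, 627, 755, 758, 819, 736]  (not all equal)
t=6: [577, 514, 720, 754, 637, 608, 500, 626]  (not all equal)
t=7: [808, 822, 671, 633, 741, 789, 825, 781]  (not all equal)
t=8: [513, 491, 724, 752, 656, 548, 481, 556]  (not all equal)
t=9: [826, 825, 664, 633, 726, 820, 826, 818]  (not all equal)
t=10: [476, 479, 733, 755, 675, 487, 475, 490]  (not all equal)
t=11: [825, 826, 651, 625, 707, 826, 825, 826]  (not all equal)
t=12: [477, 475, 747, 765, 699, 475, 477, 475]  (not all equal)
t=13: [825, 825, 628, 607, 679, 825, 825, 825]  (not all equal)
t=14: [478, 478, 769, 781, 732, 478, 478, 478]  (not all equal)
t=15: [826, 826, 591, 575, 635, 826, 826, 826]  (not all equal)
t=16: [475, 475, 797, 804, 774, 475, 475, 475]  (not all equal)
t=17: [825, 825, 537, 527, 569, 825, 825, 825]  (not all equal)
t=18: [478, 478, 822, 823, 813, 478, 478, 478]  (not all equal)
t=19: [826, 826, 485, 484, 499, 826, 826, 826]  (not all equal)
t=20: [475, 475, 826, 826, 826, 475, 475, 475]  (not all equal)
t=21: [825, 825, 475, 475, 475, 825, 825, 825]  (not all equal)
t=22: [478, 478, 825, 825, 825, 478, 478, 478]  (not all equal)
t=23: [826, 826, 478, 478, 478, 826, 826, 826]  (not all equal)
t=24: [475, 475, 826, 826, 826, 475, 475, 475]  (not all equal)

Answer: never
Key observation: The state at step 20 reappears at step 24 — the system is in a cycle of period 4 from step 20 on.  No step 0..24 is synchronized, and the cycle repeats forever, so no step up to 150 (or ever) has all patches equal.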